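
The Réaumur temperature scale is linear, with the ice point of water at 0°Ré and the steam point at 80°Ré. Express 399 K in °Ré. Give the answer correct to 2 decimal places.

100.68°Ré

First in Celsius: 399 - 273.15 = 125.8500°C.
Linearly onto the Réaumur scale: 0 + (125.8500 / 100) × (80 - 0) = 100.68°Ré.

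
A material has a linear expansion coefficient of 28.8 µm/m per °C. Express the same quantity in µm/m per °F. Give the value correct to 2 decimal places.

The quantity depends on a temperature interval, so only the ratio of degree sizes applies; the offset between the scales is irrelevant.
A change of 1°F is a change of 5/9°C, so per °F the value is 28.8 × 5/9 = 16.00.

16.00 µm/m per °F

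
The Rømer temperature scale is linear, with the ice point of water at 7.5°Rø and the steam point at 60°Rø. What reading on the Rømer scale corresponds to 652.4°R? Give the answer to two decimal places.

First in Celsius: (652.4 - 491.67) × 5/9 = 89.2944°C.
Linearly onto the Rømer scale: 7.5 + (89.2944 / 100) × (60 - 7.5) = 54.38°Rø.

54.38°Rø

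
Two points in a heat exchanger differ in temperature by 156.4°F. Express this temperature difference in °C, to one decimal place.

Only the scale ratio 5/9 matters for a change in temperature.
156.4 × 5/9 = 86.9.

86.9°C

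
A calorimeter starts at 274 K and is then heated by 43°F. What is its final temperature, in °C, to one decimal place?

Initial temperature in Celsius: 274 - 273.15 = 0.8500°C.
The 43°F change is an interval, so only the factor 5/9 applies: +43 × 5/9 = +23.8889°C.
Final Celsius temperature: 0.8500 + 23.8889 = 24.7389°C.

24.7°C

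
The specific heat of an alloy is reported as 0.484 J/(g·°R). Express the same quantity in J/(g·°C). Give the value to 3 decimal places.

0.871 J/(g·°C)

Since only a temperature interval is involved, the additive offset between the scales drops out.
A change of 1°C is a change of 1.8°R, so per °C the value is 0.484 × 1.8 = 0.871.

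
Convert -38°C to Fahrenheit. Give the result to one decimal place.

-36.4°F

In Fahrenheit: -38.0000 × 1.8 + 32 = -36.4°F.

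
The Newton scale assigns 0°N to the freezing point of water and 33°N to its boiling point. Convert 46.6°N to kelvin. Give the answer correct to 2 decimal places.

414.36 K

Linear interpolation between the fixed points: C = (46.6 - 0) × 100 / (33 - 0) = 141.2121°C.
Then 141.2121 + 273.15 = 414.36 K.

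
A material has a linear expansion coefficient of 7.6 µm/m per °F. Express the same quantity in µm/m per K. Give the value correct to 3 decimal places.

The quantity depends on a temperature interval, so only the ratio of degree sizes applies; the offset between the scales is irrelevant.
A change of 1 K is a change of 1.8°F, so per K the value is 7.6 × 1.8 = 13.680.

13.680 µm/m per K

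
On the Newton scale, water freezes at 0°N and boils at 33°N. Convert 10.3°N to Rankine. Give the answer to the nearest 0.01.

547.85°R

Linear interpolation between the fixed points: C = (10.3 - 0) × 100 / (33 - 0) = 31.2121°C.
Then 31.2121 × 1.8 + 491.67 = 547.85°R.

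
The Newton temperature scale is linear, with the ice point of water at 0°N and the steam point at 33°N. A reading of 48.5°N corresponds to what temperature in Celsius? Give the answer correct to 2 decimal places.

146.97°C

Linear interpolation between the fixed points: C = (48.5 - 0) × 100 / (33 - 0) = 146.9697°C.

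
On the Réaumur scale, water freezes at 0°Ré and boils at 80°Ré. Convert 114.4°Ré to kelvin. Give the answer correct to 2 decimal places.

416.15 K

Linear interpolation between the fixed points: C = (114.4 - 0) × 100 / (80 - 0) = 143.0000°C.
Then 143.0000 + 273.15 = 416.15 K.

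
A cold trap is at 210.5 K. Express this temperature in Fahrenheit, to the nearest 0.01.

-80.77°F

In Celsius: 210.5 - 273.15 = -62.6500°C.
In Fahrenheit: -62.6500 × 1.8 + 32 = -80.77°F.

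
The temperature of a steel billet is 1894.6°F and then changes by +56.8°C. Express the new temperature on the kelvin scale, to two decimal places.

Initial temperature in Celsius: (1894.6 - 32) × 5/9 = 1034.7778°C.
Final Celsius temperature: 1034.7778 + 56.8000 = 1091.5778°C.
In kelvin: 1091.5778 + 273.15 = 1364.73 K.

1364.73 K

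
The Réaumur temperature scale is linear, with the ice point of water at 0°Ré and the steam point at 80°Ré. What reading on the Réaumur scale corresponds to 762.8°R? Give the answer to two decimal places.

120.50°Ré

First in Celsius: (762.8 - 491.67) × 5/9 = 150.6278°C.
Linearly onto the Réaumur scale: 0 + (150.6278 / 100) × (80 - 0) = 120.50°Ré.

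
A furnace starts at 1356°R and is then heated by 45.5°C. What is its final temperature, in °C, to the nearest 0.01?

525.68°C

Initial temperature in Celsius: (1356 - 491.67) × 5/9 = 480.1833°C.
Final Celsius temperature: 480.1833 + 45.5000 = 525.6833°C.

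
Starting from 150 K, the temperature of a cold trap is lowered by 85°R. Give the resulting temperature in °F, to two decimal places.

Initial temperature in Celsius: 150 - 273.15 = -123.1500°C.
The 85°R change is an interval, so only the factor 5/9 applies: -85 × 5/9 = -47.2222°C.
Final Celsius temperature: -123.1500 - 47.2222 = -170.3722°C.
In Fahrenheit: -170.3722 × 1.8 + 32 = -274.67°F.

-274.67°F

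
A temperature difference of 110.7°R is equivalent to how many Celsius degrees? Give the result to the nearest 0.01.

An interval of 1°R corresponds to 5/9°C.
110.7 × 5/9 = 61.50.

61.50°C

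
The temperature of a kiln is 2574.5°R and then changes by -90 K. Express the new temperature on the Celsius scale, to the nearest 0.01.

Initial temperature in Celsius: (2574.5 - 491.67) × 5/9 = 1157.1278°C.
The 90 K change is an interval; Kelvin and Celsius degrees are the same size, so ΔC = -90°C.
Final Celsius temperature: 1157.1278 - 90.0000 = 1067.1278°C.

1067.13°C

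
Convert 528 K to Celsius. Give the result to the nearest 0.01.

254.85°C

In Celsius: 528 - 273.15 = 254.8500°C.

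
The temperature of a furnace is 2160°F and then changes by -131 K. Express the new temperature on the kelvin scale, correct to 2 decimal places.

Initial temperature in Celsius: (2160 - 32) × 5/9 = 1182.2222°C.
The 131 K change is an interval; Kelvin and Celsius degrees are the same size, so ΔC = -131°C.
Final Celsius temperature: 1182.2222 - 131.0000 = 1051.2222°C.
In kelvin: 1051.2222 + 273.15 = 1324.37 K.

1324.37 K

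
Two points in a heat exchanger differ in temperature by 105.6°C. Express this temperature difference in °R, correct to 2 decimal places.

An interval of 1°C corresponds to 1.8°R.
105.6 × 1.8 = 190.08.

190.08°R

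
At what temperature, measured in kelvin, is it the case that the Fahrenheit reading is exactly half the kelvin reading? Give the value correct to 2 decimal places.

353.59 K

Let K be the kelvin reading. The Fahrenheit reading is F = 1.8·K - 459.67.
Require F = 0.5·K: 1.8·K - 459.67 = 0.5·K.
(1.3)·K = 459.67  ⇒  K = 353.59.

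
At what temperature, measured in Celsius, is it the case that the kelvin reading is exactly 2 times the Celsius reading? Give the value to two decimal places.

Let C be the Celsius reading. The kelvin reading is K = 1·C + 273.15.
Require K = 2·C: 1·C + 273.15 = 2·C.
(-1)·C = -273.15  ⇒  C = 273.15.

273.15°C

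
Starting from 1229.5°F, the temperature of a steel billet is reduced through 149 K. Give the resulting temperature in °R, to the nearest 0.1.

Initial temperature in Celsius: (1229.5 - 32) × 5/9 = 665.2778°C.
The 149 K change is an interval; Kelvin and Celsius degrees are the same size, so ΔC = -149°C.
Final Celsius temperature: 665.2778 - 149.0000 = 516.2778°C.
In Rankine: 516.2778 × 1.8 + 491.67 = 1421.0°R.

1421.0°R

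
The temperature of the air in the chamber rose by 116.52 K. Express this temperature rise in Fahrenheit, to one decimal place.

Only the scale ratio 1.8 matters for a change in temperature.
116.52 × 1.8 = 209.7.

209.7°F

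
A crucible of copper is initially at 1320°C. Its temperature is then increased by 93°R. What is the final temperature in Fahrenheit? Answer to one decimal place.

The 93°R change is an interval, so only the factor 5/9 applies: +93 × 5/9 = +51.6667°C.
Final Celsius temperature: 1320.0000 + 51.6667 = 1371.6667°C.
In Fahrenheit: 1371.6667 × 1.8 + 32 = 2501.0°F.

2501.0°F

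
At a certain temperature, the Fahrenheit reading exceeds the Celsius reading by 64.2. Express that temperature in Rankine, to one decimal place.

564.1°R

Let x be the Celsius reading; then the Fahrenheit reading is 1.8·x + 32.
(1.8·x + 32) - x = 64.2  ⇒  (0.8)·x = 32.2  ⇒  x = 40.2500°C.
In Rankine: 40.2500 × 1.8 + 491.67 = 564.1°R.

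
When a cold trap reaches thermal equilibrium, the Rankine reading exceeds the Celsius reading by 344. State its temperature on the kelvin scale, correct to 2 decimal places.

Let x be the Rankine reading; then the Celsius reading is 5/9·x - 273.15.
(5/9·x - 273.15) - x = -344  ⇒  (-4/9)·x = -70.85  ⇒  x = 159.4125°R.
In Celsius: (159.4125 - 491.67) × 5/9 = -184.5875°C.
In kelvin: -184.5875 + 273.15 = 88.56 K.

88.56 K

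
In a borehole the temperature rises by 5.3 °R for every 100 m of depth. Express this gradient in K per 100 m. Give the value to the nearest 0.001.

2.944 K/100 m

Since only a temperature interval is involved, the additive offset between the scales drops out.
A change of 1°R is a change of 5/9 K, so 5.3 × 5/9 = 2.944.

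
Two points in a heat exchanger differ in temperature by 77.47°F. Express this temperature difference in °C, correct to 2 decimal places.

Only the scale ratio 5/9 matters for a change in temperature.
77.47 × 5/9 = 43.04.

43.04°C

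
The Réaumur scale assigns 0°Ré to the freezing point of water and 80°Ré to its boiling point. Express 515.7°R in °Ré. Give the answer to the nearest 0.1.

10.7°Ré

First in Celsius: (515.7 - 491.67) × 5/9 = 13.3500°C.
Linearly onto the Réaumur scale: 0 + (13.3500 / 100) × (80 - 0) = 10.7°Ré.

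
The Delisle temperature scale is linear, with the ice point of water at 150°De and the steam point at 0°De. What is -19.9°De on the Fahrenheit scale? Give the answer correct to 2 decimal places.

Linear interpolation between the fixed points: C = (-19.9 - 150) × 100 / (0 - 150) = 113.2667°C.
Then 113.2667 × 1.8 + 32 = 235.88°F.

235.88°F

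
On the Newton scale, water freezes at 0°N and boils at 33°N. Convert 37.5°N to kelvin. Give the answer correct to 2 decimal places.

386.79 K

Linear interpolation between the fixed points: C = (37.5 - 0) × 100 / (33 - 0) = 113.6364°C.
Then 113.6364 + 273.15 = 386.79 K.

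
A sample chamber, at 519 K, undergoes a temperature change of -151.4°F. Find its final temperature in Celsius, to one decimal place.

161.7°C

Initial temperature in Celsius: 519 - 273.15 = 245.8500°C.
The 151.4°F change is an interval, so only the factor 5/9 applies: -151.4 × 5/9 = -84.1111°C.
Final Celsius temperature: 245.8500 - 84.1111 = 161.7389°C.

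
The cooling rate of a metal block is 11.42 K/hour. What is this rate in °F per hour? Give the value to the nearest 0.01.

Since only a temperature interval is involved, the additive offset between the scales drops out.
A change of 1 K is a change of 1.8°F, so 11.42 × 1.8 = 20.56.

20.56 °F/hour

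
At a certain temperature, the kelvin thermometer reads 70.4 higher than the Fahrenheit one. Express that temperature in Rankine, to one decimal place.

875.9°R

Let x be the Fahrenheit reading; then the kelvin reading is 5/9·x + 255.372.
(5/9·x + 255.372) - x = 70.4  ⇒  (-4/9)·x = -184.972  ⇒  x = 416.1875°F.
In Celsius: (416.1875 - 32) × 5/9 = 213.4375°C.
In Rankine: 213.4375 × 1.8 + 491.67 = 875.9°R.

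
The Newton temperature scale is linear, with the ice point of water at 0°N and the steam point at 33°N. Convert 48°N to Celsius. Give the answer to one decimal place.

145.5°C

Linear interpolation between the fixed points: C = (48 - 0) × 100 / (33 - 0) = 145.4545°C.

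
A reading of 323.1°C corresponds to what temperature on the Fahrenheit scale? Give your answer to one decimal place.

In Fahrenheit: 323.1000 × 1.8 + 32 = 613.6°F.

613.6°F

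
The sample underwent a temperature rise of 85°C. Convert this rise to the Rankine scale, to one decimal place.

153.0°R

For a temperature interval the offset drops out; only the factor 1.8 applies.
85 × 1.8 = 153.0.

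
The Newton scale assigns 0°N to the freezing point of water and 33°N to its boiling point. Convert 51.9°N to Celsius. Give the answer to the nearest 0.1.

157.3°C

Linear interpolation between the fixed points: C = (51.9 - 0) × 100 / (33 - 0) = 157.2727°C.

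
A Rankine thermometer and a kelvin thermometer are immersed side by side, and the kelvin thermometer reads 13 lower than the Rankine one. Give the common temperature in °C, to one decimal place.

-256.9°C

Let x be the Rankine reading; then the kelvin reading is 5/9·x.
(5/9·x) - x = -13  ⇒  (-4/9)·x = -13  ⇒  x = 29.2500°R.
In Celsius: (29.25 - 491.67) × 5/9 = -256.9°C.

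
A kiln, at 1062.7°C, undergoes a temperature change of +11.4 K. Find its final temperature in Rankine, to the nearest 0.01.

The 11.4 K change is an interval; Kelvin and Celsius degrees are the same size, so ΔC = +11.4°C.
Final Celsius temperature: 1062.7000 + 11.4000 = 1074.1000°C.
In Rankine: 1074.1000 × 1.8 + 491.67 = 2425.05°R.

2425.05°R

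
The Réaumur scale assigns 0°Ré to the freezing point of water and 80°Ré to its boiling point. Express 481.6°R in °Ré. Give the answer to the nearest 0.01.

-4.48°Ré

First in Celsius: (481.6 - 491.67) × 5/9 = -5.5944°C.
Linearly onto the Réaumur scale: 0 + (-5.5944 / 100) × (80 - 0) = -4.48°Ré.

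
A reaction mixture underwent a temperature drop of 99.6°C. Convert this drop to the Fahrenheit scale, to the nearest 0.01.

Only the scale ratio 1.8 matters for a change in temperature.
99.6 × 1.8 = 179.28.

179.28°F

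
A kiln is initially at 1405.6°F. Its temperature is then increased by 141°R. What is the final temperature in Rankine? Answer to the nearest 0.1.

2006.3°R

Initial temperature in Celsius: (1405.6 - 32) × 5/9 = 763.1111°C.
The 141°R change is an interval, so only the factor 5/9 applies: +141 × 5/9 = +78.3333°C.
Final Celsius temperature: 763.1111 + 78.3333 = 841.4444°C.
In Rankine: 841.4444 × 1.8 + 491.67 = 2006.3°R.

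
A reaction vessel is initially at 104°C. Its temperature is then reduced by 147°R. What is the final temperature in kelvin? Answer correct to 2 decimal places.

295.48 K

The 147°R change is an interval, so only the factor 5/9 applies: -147 × 5/9 = -81.6667°C.
Final Celsius temperature: 104.0000 - 81.6667 = 22.3333°C.
In kelvin: 22.3333 + 273.15 = 295.48 K.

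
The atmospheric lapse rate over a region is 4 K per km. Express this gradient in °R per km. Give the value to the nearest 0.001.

The quantity depends on a temperature interval, so only the ratio of degree sizes applies; the offset between the scales is irrelevant.
A change of 1 K is a change of 1.8°R, so 4 × 1.8 = 7.200.

7.200 °R/km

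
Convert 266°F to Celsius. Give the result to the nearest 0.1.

130.0°C

In Celsius: (266 - 32) × 5/9 = 130.0000°C.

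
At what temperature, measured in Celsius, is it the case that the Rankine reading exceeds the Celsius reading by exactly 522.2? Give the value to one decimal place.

38.2°C

Let C be the Celsius reading. The Rankine reading is R = 1.8·C + 491.67.
Require R - C = 522.2: (0.8)·C + 491.67 = 522.2.
C = (522.2 - 491.67) / (0.8) = 38.2.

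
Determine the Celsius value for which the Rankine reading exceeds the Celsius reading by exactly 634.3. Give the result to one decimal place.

178.3°C

Let C be the Celsius reading. The Rankine reading is R = 1.8·C + 491.67.
Require R - C = 634.3: (0.8)·C + 491.67 = 634.3.
C = (634.3 - 491.67) / (0.8) = 178.3.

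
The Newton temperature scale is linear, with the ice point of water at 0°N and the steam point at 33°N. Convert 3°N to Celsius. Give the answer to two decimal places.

9.09°C

Linear interpolation between the fixed points: C = (3 - 0) × 100 / (33 - 0) = 9.0909°C.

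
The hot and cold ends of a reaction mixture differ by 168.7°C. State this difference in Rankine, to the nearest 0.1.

For a temperature interval the offset drops out; only the factor 1.8 applies.
168.7 × 1.8 = 303.7.

303.7°R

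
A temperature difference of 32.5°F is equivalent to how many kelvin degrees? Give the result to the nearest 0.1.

18.1 K

For a temperature interval the offset drops out; only the factor 5/9 applies.
32.5 × 5/9 = 18.1.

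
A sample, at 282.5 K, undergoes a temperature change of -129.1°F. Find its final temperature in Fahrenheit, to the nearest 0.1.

-80.3°F

Initial temperature in Celsius: 282.5 - 273.15 = 9.3500°C.
The 129.1°F change is an interval, so only the factor 5/9 applies: -129.1 × 5/9 = -71.7222°C.
Final Celsius temperature: 9.3500 - 71.7222 = -62.3722°C.
In Fahrenheit: -62.3722 × 1.8 + 32 = -80.3°F.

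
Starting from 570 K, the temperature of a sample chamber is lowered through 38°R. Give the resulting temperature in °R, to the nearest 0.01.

Initial temperature in Celsius: 570 - 273.15 = 296.8500°C.
The 38°R change is an interval, so only the factor 5/9 applies: -38 × 5/9 = -21.1111°C.
Final Celsius temperature: 296.8500 - 21.1111 = 275.7389°C.
In Rankine: 275.7389 × 1.8 + 491.67 = 988.00°R.

988.00°R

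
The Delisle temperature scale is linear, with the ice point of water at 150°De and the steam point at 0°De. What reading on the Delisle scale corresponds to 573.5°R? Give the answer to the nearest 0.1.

First in Celsius: (573.5 - 491.67) × 5/9 = 45.4611°C.
Linearly onto the Delisle scale: 150 + (45.4611 / 100) × (0 - 150) = 81.8°De.

81.8°De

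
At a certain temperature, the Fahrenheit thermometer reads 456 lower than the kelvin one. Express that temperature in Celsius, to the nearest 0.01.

-268.56°C

Let x be the kelvin reading; then the Fahrenheit reading is 1.8·x - 459.67.
(1.8·x - 459.67) - x = -456  ⇒  (0.8)·x = 3.67  ⇒  x = 4.5875 K.
In Celsius: 4.5875 - 273.15 = -268.56°C.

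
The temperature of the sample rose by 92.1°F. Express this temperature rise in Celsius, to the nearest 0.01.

51.17°C

Only the scale ratio 5/9 matters for a change in temperature.
92.1 × 5/9 = 51.17.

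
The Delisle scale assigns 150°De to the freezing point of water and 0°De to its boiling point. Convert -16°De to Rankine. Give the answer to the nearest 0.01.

690.87°R

Linear interpolation between the fixed points: C = (-16 - 150) × 100 / (0 - 150) = 110.6667°C.
Then 110.6667 × 1.8 + 491.67 = 690.87°R.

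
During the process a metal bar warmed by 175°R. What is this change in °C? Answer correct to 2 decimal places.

97.22°C

For a temperature interval the offset drops out; only the factor 5/9 applies.
175 × 5/9 = 97.22.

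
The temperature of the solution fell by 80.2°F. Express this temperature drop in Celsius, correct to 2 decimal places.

44.56°C

For a temperature interval the offset drops out; only the factor 5/9 applies.
80.2 × 5/9 = 44.56.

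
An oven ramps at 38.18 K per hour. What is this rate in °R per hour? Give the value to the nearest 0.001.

Since only a temperature interval is involved, the additive offset between the scales drops out.
A change of 1 K is a change of 1.8°R, so 38.18 × 1.8 = 68.724.

68.724 °R/hour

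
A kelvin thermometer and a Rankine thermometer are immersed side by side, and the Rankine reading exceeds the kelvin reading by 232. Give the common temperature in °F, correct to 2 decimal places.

Let x be the kelvin reading; then the Rankine reading is 1.8·x.
(1.8·x) - x = 232  ⇒  (0.8)·x = 232  ⇒  x = 290.0000 K.
In Celsius: 290 - 273.15 = 16.8500°C.
In Fahrenheit: 16.8500 × 1.8 + 32 = 62.33°F.

62.33°F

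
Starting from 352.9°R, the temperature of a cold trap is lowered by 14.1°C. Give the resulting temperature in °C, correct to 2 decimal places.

-91.19°C

Initial temperature in Celsius: (352.9 - 491.67) × 5/9 = -77.0944°C.
Final Celsius temperature: -77.0944 - 14.1000 = -91.1944°C.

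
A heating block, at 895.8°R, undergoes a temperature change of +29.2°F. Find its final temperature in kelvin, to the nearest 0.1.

Initial temperature in Celsius: (895.8 - 491.67) × 5/9 = 224.5167°C.
The 29.2°F change is an interval, so only the factor 5/9 applies: +29.2 × 5/9 = +16.2222°C.
Final Celsius temperature: 224.5167 + 16.2222 = 240.7389°C.
In kelvin: 240.7389 + 273.15 = 513.9 K.

513.9 K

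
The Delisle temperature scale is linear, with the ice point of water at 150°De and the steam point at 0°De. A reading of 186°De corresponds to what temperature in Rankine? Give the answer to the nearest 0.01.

448.47°R

Linear interpolation between the fixed points: C = (186 - 150) × 100 / (0 - 150) = -24.0000°C.
Then -24.0000 × 1.8 + 491.67 = 448.47°R.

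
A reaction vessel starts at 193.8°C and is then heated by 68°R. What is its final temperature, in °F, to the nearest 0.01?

448.84°F

The 68°R change is an interval, so only the factor 5/9 applies: +68 × 5/9 = +37.7778°C.
Final Celsius temperature: 193.8000 + 37.7778 = 231.5778°C.
In Fahrenheit: 231.5778 × 1.8 + 32 = 448.84°F.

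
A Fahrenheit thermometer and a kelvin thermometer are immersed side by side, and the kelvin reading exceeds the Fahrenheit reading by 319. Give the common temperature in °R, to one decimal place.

316.5°R

Let x be the Fahrenheit reading; then the kelvin reading is 5/9·x + 255.372.
(5/9·x + 255.372) - x = 319  ⇒  (-4/9)·x = 63.6278  ⇒  x = -143.1625°F.
In Celsius: (-143.1625 - 32) × 5/9 = -97.3125°C.
In Rankine: -97.3125 × 1.8 + 491.67 = 316.5°R.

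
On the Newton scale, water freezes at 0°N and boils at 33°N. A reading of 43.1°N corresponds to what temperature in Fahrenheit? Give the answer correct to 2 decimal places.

267.09°F

Linear interpolation between the fixed points: C = (43.1 - 0) × 100 / (33 - 0) = 130.6061°C.
Then 130.6061 × 1.8 + 32 = 267.09°F.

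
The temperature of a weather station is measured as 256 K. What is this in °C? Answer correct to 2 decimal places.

-17.15°C

In Celsius: 256 - 273.15 = -17.1500°C.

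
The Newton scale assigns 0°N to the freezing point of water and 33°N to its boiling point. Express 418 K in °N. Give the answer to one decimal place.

47.8°N

First in Celsius: 418 - 273.15 = 144.8500°C.
Linearly onto the Newton scale: 0 + (144.8500 / 100) × (33 - 0) = 47.8°N.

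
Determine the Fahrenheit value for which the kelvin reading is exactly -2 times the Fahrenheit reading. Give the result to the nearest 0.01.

-99.93°F

Let F be the Fahrenheit reading. The kelvin reading is K = 5/9·F + 255.372.
Require K = -2·F: 5/9·F + 255.372 = -2·F.
(23/9)·F = -255.372  ⇒  F = -99.93.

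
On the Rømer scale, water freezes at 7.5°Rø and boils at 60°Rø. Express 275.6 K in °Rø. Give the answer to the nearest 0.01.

First in Celsius: 275.6 - 273.15 = 2.4500°C.
Linearly onto the Rømer scale: 7.5 + (2.4500 / 100) × (60 - 7.5) = 8.79°Rø.

8.79°Rø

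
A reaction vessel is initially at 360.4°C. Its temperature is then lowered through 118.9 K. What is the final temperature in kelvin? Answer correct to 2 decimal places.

The 118.9 K change is an interval; Kelvin and Celsius degrees are the same size, so ΔC = -118.9°C.
Final Celsius temperature: 360.4000 - 118.9000 = 241.5000°C.
In kelvin: 241.5000 + 273.15 = 514.65 K.

514.65 K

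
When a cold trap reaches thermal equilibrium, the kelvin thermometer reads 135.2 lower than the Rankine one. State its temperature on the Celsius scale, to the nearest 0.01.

Let x be the Rankine reading; then the kelvin reading is 5/9·x.
(5/9·x) - x = -135.2  ⇒  (-4/9)·x = -135.2  ⇒  x = 304.2000°R.
In Celsius: (304.2 - 491.67) × 5/9 = -104.15°C.

-104.15°C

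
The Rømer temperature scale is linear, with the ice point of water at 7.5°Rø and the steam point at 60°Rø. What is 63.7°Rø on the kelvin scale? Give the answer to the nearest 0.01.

Linear interpolation between the fixed points: C = (63.7 - 7.5) × 100 / (60 - 7.5) = 107.0476°C.
Then 107.0476 + 273.15 = 380.20 K.

380.20 K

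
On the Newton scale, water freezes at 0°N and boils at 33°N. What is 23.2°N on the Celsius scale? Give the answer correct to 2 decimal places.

70.30°C

Linear interpolation between the fixed points: C = (23.2 - 0) × 100 / (33 - 0) = 70.3030°C.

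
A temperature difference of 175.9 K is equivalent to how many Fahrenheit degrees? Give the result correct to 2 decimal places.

316.62°F

An interval of 1 K corresponds to 1.8°F.
175.9 × 1.8 = 316.62.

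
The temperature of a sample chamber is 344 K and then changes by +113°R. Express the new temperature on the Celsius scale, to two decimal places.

Initial temperature in Celsius: 344 - 273.15 = 70.8500°C.
The 113°R change is an interval, so only the factor 5/9 applies: +113 × 5/9 = +62.7778°C.
Final Celsius temperature: 70.8500 + 62.7778 = 133.6278°C.

133.63°C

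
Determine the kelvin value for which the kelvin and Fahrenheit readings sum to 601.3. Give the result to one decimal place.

Let K be the kelvin reading. The Fahrenheit reading is F = 1.8·K - 459.67.
Require K + F = 601.3: (2.8)·K - 459.67 = 601.3.
K = (601.3 + 459.67) / (2.8) = 378.9.

378.9 K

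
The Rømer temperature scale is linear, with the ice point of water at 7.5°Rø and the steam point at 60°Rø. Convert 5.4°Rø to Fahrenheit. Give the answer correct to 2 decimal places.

Linear interpolation between the fixed points: C = (5.4 - 7.5) × 100 / (60 - 7.5) = -4.0000°C.
Then -4.0000 × 1.8 + 32 = 24.80°F.

24.80°F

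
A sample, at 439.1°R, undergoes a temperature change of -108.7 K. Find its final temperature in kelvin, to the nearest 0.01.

Initial temperature in Celsius: (439.1 - 491.67) × 5/9 = -29.2056°C.
The 108.7 K change is an interval; Kelvin and Celsius degrees are the same size, so ΔC = -108.7°C.
Final Celsius temperature: -29.2056 - 108.7000 = -137.9056°C.
In kelvin: -137.9056 + 273.15 = 135.24 K.

135.24 K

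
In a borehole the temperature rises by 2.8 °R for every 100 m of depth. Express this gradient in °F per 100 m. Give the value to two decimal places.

The quantity depends on a temperature interval, so only the ratio of degree sizes applies; the offset between the scales is irrelevant.
A change of 1°R is a change of 1°F, so 2.8 × 1 = 2.80.

2.80 °F/100 m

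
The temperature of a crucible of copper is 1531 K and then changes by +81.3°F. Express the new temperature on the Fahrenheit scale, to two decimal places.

Initial temperature in Celsius: 1531 - 273.15 = 1257.8500°C.
The 81.3°F change is an interval, so only the factor 5/9 applies: +81.3 × 5/9 = +45.1667°C.
Final Celsius temperature: 1257.8500 + 45.1667 = 1303.0167°C.
In Fahrenheit: 1303.0167 × 1.8 + 32 = 2377.43°F.

2377.43°F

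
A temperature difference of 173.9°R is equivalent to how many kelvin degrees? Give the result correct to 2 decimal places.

An interval of 1°R corresponds to 5/9 K.
173.9 × 5/9 = 96.61.

96.61 K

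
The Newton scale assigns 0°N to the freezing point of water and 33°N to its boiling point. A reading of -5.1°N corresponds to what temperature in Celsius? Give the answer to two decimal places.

-15.45°C

Linear interpolation between the fixed points: C = (-5.1 - 0) × 100 / (33 - 0) = -15.4545°C.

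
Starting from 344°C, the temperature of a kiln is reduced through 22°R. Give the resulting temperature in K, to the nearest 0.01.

The 22°R change is an interval, so only the factor 5/9 applies: -22 × 5/9 = -12.2222°C.
Final Celsius temperature: 344.0000 - 12.2222 = 331.7778°C.
In kelvin: 331.7778 + 273.15 = 604.93 K.

604.93 K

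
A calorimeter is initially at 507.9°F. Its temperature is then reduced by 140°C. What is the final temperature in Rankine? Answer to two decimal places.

715.57°R

Initial temperature in Celsius: (507.9 - 32) × 5/9 = 264.3889°C.
Final Celsius temperature: 264.3889 - 140.0000 = 124.3889°C.
In Rankine: 124.3889 × 1.8 + 491.67 = 715.57°R.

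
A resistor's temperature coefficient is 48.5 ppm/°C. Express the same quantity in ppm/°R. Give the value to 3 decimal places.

The quantity depends on a temperature interval, so only the ratio of degree sizes applies; the offset between the scales is irrelevant.
A change of 1°R is a change of 5/9°C, so per °R the value is 48.5 × 5/9 = 26.944.

26.944 ppm/°R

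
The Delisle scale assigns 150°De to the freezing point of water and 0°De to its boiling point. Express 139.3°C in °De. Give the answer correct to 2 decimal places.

-58.95°De

Linearly onto the Delisle scale: 150 + (139.3000 / 100) × (0 - 150) = -58.95°De.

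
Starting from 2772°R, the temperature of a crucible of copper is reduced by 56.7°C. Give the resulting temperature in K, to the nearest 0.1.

Initial temperature in Celsius: (2772 - 491.67) × 5/9 = 1266.8500°C.
Final Celsius temperature: 1266.8500 - 56.7000 = 1210.1500°C.
In kelvin: 1210.1500 + 273.15 = 1483.3 K.

1483.3 K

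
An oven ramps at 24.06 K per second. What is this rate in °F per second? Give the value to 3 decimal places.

43.308 °F/second

Since only a temperature interval is involved, the additive offset between the scales drops out.
A change of 1 K is a change of 1.8°F, so 24.06 × 1.8 = 43.308.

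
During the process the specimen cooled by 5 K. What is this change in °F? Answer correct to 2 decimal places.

Only the scale ratio 1.8 matters for a change in temperature.
5 × 1.8 = 9.00.

9.00°F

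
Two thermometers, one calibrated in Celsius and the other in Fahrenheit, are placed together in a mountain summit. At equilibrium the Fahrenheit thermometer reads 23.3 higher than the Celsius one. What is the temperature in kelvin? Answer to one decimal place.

262.3 K

Let x be the Celsius reading; then the Fahrenheit reading is 1.8·x + 32.
(1.8·x + 32) - x = 23.3  ⇒  (0.8)·x = -8.7  ⇒  x = -10.8750°C.
In kelvin: -10.8750 + 273.15 = 262.3 K.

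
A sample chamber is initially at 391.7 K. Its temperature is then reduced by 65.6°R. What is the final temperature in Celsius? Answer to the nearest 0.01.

Initial temperature in Celsius: 391.7 - 273.15 = 118.5500°C.
The 65.6°R change is an interval, so only the factor 5/9 applies: -65.6 × 5/9 = -36.4444°C.
Final Celsius temperature: 118.5500 - 36.4444 = 82.1056°C.

82.11°C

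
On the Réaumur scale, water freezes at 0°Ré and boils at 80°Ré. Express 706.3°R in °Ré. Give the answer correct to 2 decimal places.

95.39°Ré

First in Celsius: (706.3 - 491.67) × 5/9 = 119.2389°C.
Linearly onto the Réaumur scale: 0 + (119.2389 / 100) × (80 - 0) = 95.39°Ré.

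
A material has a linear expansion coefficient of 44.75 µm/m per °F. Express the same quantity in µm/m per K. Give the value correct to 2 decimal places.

80.55 µm/m per K

The quantity depends on a temperature interval, so only the ratio of degree sizes applies; the offset between the scales is irrelevant.
A change of 1 K is a change of 1.8°F, so per K the value is 44.75 × 1.8 = 80.55.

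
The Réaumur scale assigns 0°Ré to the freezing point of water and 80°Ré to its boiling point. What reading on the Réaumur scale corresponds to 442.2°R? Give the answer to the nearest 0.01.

First in Celsius: (442.2 - 491.67) × 5/9 = -27.4833°C.
Linearly onto the Réaumur scale: 0 + (-27.4833 / 100) × (80 - 0) = -21.99°Ré.

-21.99°Ré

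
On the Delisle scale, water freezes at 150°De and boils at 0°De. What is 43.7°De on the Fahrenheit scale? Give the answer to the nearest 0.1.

159.6°F

Linear interpolation between the fixed points: C = (43.7 - 150) × 100 / (0 - 150) = 70.8667°C.
Then 70.8667 × 1.8 + 32 = 159.6°F.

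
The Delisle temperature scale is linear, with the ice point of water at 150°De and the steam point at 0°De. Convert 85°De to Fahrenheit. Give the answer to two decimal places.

110.00°F

Linear interpolation between the fixed points: C = (85 - 150) × 100 / (0 - 150) = 43.3333°C.
Then 43.3333 × 1.8 + 32 = 110.00°F.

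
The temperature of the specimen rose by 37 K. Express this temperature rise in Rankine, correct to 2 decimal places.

Only the scale ratio 1.8 matters for a change in temperature.
37 × 1.8 = 66.60.

66.60°R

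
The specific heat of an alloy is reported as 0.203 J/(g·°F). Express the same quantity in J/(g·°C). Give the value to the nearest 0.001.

0.365 J/(g·°C)

The quantity depends on a temperature interval, so only the ratio of degree sizes applies; the offset between the scales is irrelevant.
A change of 1°C is a change of 1.8°F, so per °C the value is 0.203 × 1.8 = 0.365.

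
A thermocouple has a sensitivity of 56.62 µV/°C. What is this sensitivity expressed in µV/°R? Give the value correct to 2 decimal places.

Since only a temperature interval is involved, the additive offset between the scales drops out.
A change of 1°R is a change of 5/9°C, so per °R the value is 56.62 × 5/9 = 31.46.

31.46 µV/°R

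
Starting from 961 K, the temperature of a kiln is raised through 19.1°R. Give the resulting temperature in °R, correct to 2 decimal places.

Initial temperature in Celsius: 961 - 273.15 = 687.8500°C.
The 19.1°R change is an interval, so only the factor 5/9 applies: +19.1 × 5/9 = +10.6111°C.
Final Celsius temperature: 687.8500 + 10.6111 = 698.4611°C.
In Rankine: 698.4611 × 1.8 + 491.67 = 1748.90°R.

1748.90°R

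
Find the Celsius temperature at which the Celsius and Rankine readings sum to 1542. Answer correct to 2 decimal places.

375.12°C

Let C be the Celsius reading. The Rankine reading is R = 1.8·C + 491.67.
Require C + R = 1542: (2.8)·C + 491.67 = 1542.
C = (1542 - 491.67) / (2.8) = 375.12.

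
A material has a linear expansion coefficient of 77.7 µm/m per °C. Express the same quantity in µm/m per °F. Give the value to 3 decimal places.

43.167 µm/m per °F

Since only a temperature interval is involved, the additive offset between the scales drops out.
A change of 1°F is a change of 5/9°C, so per °F the value is 77.7 × 5/9 = 43.167.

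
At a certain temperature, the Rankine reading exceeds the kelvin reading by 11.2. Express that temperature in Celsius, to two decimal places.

Let x be the Rankine reading; then the kelvin reading is 5/9·x.
(5/9·x) - x = -11.2  ⇒  (-4/9)·x = -11.2  ⇒  x = 25.2000°R.
In Celsius: (25.2 - 491.67) × 5/9 = -259.15°C.

-259.15°C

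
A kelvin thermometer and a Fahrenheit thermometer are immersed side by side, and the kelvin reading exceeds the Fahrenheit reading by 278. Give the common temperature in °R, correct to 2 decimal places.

Let x be the kelvin reading; then the Fahrenheit reading is 1.8·x - 459.67.
(1.8·x - 459.67) - x = -278  ⇒  (0.8)·x = 181.67  ⇒  x = 227.0875 K.
In Celsius: 227.0875 - 273.15 = -46.0625°C.
In Rankine: -46.0625 × 1.8 + 491.67 = 408.76°R.

408.76°R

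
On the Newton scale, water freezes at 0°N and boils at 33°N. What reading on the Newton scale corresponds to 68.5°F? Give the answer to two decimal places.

6.69°N

First in Celsius: (68.5 - 32) × 5/9 = 20.2778°C.
Linearly onto the Newton scale: 0 + (20.2778 / 100) × (33 - 0) = 6.69°N.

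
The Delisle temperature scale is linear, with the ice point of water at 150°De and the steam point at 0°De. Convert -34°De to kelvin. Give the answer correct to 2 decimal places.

Linear interpolation between the fixed points: C = (-34 - 150) × 100 / (0 - 150) = 122.6667°C.
Then 122.6667 + 273.15 = 395.82 K.

395.82 K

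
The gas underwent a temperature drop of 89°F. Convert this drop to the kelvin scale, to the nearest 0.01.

49.44 K

For a temperature interval the offset drops out; only the factor 5/9 applies.
89 × 5/9 = 49.44.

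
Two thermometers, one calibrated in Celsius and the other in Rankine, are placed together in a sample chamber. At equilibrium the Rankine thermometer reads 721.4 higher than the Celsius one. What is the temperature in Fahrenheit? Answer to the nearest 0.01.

548.89°F

Let x be the Celsius reading; then the Rankine reading is 1.8·x + 491.67.
(1.8·x + 491.67) - x = 721.4  ⇒  (0.8)·x = 229.73  ⇒  x = 287.1625°C.
In Fahrenheit: 287.1625 × 1.8 + 32 = 548.89°F.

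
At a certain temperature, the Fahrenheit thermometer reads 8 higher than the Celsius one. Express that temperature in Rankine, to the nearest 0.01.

437.67°R

Let x be the Celsius reading; then the Fahrenheit reading is 1.8·x + 32.
(1.8·x + 32) - x = 8  ⇒  (0.8)·x = -24  ⇒  x = -30.0000°C.
In Rankine: -30.0000 × 1.8 + 491.67 = 437.67°R.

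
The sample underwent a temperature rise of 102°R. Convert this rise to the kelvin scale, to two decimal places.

An interval of 1°R corresponds to 5/9 K.
102 × 5/9 = 56.67.

56.67 K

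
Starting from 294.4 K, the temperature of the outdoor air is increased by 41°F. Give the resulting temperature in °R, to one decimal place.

570.9°R

Initial temperature in Celsius: 294.4 - 273.15 = 21.2500°C.
The 41°F change is an interval, so only the factor 5/9 applies: +41 × 5/9 = +22.7778°C.
Final Celsius temperature: 21.2500 + 22.7778 = 44.0278°C.
In Rankine: 44.0278 × 1.8 + 491.67 = 570.9°R.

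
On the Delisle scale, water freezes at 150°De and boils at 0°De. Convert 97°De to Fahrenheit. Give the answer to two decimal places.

95.60°F

Linear interpolation between the fixed points: C = (97 - 150) × 100 / (0 - 150) = 35.3333°C.
Then 35.3333 × 1.8 + 32 = 95.60°F.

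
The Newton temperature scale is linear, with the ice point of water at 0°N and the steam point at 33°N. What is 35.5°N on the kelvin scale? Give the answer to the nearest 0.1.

Linear interpolation between the fixed points: C = (35.5 - 0) × 100 / (33 - 0) = 107.5758°C.
Then 107.5758 + 273.15 = 380.7 K.

380.7 K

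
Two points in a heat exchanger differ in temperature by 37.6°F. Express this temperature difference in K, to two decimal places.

For a temperature interval the offset drops out; only the factor 5/9 applies.
37.6 × 5/9 = 20.89.

20.89 K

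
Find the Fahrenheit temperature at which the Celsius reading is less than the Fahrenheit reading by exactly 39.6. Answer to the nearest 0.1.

Let F be the Fahrenheit reading. The Celsius reading is C = 5/9·F - 17.7778.
Require C - F = -39.6: (-4/9)·F - 17.7778 = -39.6.
F = (-39.6 + 17.7778) / (-4/9) = 49.1.

49.1°F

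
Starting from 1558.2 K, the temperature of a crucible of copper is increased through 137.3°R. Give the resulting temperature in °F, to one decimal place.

Initial temperature in Celsius: 1558.2 - 273.15 = 1285.0500°C.
The 137.3°R change is an interval, so only the factor 5/9 applies: +137.3 × 5/9 = +76.2778°C.
Final Celsius temperature: 1285.0500 + 76.2778 = 1361.3278°C.
In Fahrenheit: 1361.3278 × 1.8 + 32 = 2482.4°F.

2482.4°F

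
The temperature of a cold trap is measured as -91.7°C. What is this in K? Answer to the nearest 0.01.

181.45 K

In kelvin: -91.7000 + 273.15 = 181.45 K.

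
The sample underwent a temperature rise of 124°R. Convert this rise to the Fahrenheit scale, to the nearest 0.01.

124.00°F

Rankine and Fahrenheit degrees are the same size, so the interval is unchanged: 124.00.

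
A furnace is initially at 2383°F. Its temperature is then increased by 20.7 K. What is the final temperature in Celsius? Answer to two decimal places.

1326.81°C

Initial temperature in Celsius: (2383 - 32) × 5/9 = 1306.1111°C.
The 20.7 K change is an interval; Kelvin and Celsius degrees are the same size, so ΔC = +20.7°C.
Final Celsius temperature: 1306.1111 + 20.7000 = 1326.8111°C.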